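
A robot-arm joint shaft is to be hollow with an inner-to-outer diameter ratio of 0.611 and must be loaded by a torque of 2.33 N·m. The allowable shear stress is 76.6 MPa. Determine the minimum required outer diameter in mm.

For a hollow shaft with d_i/d_o = 0.611: τ_max = 16T/(π d_o³ (1−k⁴)), so d_o = [16T/(π τ_allow (1−k⁴))]^(1/3) = [16·2.330/(π·7.66×10^7·0.8606)]^(1/3) = 0.005646 m.

5.65 mm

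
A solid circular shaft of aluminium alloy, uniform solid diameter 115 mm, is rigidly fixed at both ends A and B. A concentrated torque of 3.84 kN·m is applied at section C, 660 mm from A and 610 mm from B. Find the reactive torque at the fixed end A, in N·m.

1840 N·m

With uniform GJ and both ends fixed, compatibility θ_AC = θ_CB gives T_A·a = T_B·b, together with T_A + T_B = T₀.
T_A = T₀·b/(a+b) = 3840·610/1270 = 1844 N·m; T_B = 1996 N·m.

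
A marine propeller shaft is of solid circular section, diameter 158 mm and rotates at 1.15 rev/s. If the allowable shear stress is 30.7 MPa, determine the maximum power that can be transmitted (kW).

J = πd⁴/32 = π(0.158)⁴/32 = 6.118×10^-5 m⁴.
T_max = τ_allow·J/r = 3.07×10^7 × 6.118×10^-5 / 0.0790 = 23780 N·m.
ω = 2π·1.15 = 7.226 rad/s, so P_max = T_max·ω = 1.718×10^5 W.

172 kW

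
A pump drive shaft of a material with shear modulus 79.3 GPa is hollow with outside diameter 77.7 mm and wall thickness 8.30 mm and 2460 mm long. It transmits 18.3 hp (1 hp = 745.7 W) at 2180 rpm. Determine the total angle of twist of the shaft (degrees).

ω = 2π·2180/60 = 228.3 rad/s, so T = P/ω = 18.3×745.7 / 228.3 = 59.78 N·m.
J = π(d_o⁴ − d_i⁴)/32 = π(0.0777⁴ − 0.0611⁴)/32 = 2.210×10^-6 m⁴.
θ = T·L/(G·J) = 59.78 × 2.46 / (79.3×10⁹ × 2.210×10^-6) = 8.390×10^-4 rad.

0.0481°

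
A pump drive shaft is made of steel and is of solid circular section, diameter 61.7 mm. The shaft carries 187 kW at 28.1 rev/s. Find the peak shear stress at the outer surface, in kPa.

ω = 2π·28.1 = 176.6 rad/s, so T = P/ω = 187×10³ / 176.6 = 1059 N·m.
J = πd⁴/32 = π(0.0617)⁴/32 = 1.423×10^-6 m⁴.
τ_max = T·r/J = 1059 × 0.0309 / 1.423×10^-6 = 2.297×10^7 Pa.

23000 kPa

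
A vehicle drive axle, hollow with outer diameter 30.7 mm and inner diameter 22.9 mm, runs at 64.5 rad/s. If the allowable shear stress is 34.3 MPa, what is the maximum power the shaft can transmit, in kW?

J = π(d_o⁴ − d_i⁴)/32 = π(0.0307⁴ − 0.0229⁴)/32 = 6.021×10^-8 m⁴.
T_max = τ_allow·J/r = 3.43×10^7 × 6.021×10^-8 / 0.0153 = 134.5 N·m.
ω = 64.5 rad/s, so P_max = T_max·ω = 8678 W.

8.68 kW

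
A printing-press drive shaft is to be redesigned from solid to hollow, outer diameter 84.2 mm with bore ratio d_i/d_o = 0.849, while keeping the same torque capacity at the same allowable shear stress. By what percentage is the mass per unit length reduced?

Equal τ_max and T ⇒ the solid shaft needs d_s³ = d_o³(1−k⁴), so d_s = 84.2·(1−0.849⁴)^(1/3) = 65.95 mm.
Area ratio A_h/A_s = d_o²(1−k²)/d_s² = (1−k²)/(1−k⁴)^(2/3) = 0.4551.
Mass saving = 1 − 0.4551 = 54.5 %.

54.5 %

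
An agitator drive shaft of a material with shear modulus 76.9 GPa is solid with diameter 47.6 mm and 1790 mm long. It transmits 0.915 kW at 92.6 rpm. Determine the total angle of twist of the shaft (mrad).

4.36 mrad

ω = 2π·92.6/60 = 9.697 rad/s, so T = P/ω = 0.915×10³ / 9.697 = 94.36 N·m.
J = πd⁴/32 = π(0.0476)⁴/32 = 5.040×10^-7 m⁴.
θ = T·L/(G·J) = 94.36 × 1.79 / (76.9×10⁹ × 5.040×10^-7) = 4.358×10^-3 rad.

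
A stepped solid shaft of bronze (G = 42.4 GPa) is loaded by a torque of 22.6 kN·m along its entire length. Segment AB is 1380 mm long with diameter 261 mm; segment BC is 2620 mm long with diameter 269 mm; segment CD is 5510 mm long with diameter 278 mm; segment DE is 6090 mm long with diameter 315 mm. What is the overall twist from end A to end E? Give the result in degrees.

J_AB = π(0.261)⁴/32 = 4.56×10^-4 m⁴; J_BC = π(0.269)⁴/32 = 5.14×10^-4 m⁴; J_CD = π(0.278)⁴/32 = 5.86×10^-4 m⁴; J_DE = π(0.315)⁴/32 = 9.67×10^-4 m⁴.
θ = (T/G)·Σ L_i/J_i = (22600/42.4×10⁹)·(1.38/4.56×10^-4 + 2.62/5.14×10^-4 + 5.51/5.86×10^-4 + 6.09/9.67×10^-4) = 0.01270 rad.

0.728°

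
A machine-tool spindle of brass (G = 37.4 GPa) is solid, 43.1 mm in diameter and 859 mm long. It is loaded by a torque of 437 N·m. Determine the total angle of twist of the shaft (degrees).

1.70°

J = πd⁴/32 = π(0.0431)⁴/32 = 3.388×10^-7 m⁴.
θ = T·L/(G·J) = 437.0 × 0.859 / (37.4×10⁹ × 3.388×10^-7) = 0.02963 rad.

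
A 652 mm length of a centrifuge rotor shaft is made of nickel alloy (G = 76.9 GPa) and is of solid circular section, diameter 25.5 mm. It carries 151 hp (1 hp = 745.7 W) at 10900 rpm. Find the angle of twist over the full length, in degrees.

ω = 2π·10900/60 = 1141 rad/s, so T = P/ω = 151×745.7 / 1141 = 98.65 N·m.
J = πd⁴/32 = π(0.0255)⁴/32 = 4.151×10^-8 m⁴.
θ = T·L/(G·J) = 98.65 × 0.652 / (76.9×10⁹ × 4.151×10^-8) = 0.02015 rad.

1.15°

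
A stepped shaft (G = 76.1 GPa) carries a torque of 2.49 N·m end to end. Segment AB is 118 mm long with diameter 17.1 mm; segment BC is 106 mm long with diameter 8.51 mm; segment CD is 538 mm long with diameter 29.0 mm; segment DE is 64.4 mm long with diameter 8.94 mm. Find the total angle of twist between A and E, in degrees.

0.619°

J_AB = π(0.0171)⁴/32 = 8.39×10^-9 m⁴; J_BC = π(0.00851)⁴/32 = 5.15×10^-10 m⁴; J_CD = π(0.0290)⁴/32 = 6.94×10^-8 m⁴; J_DE = π(0.00894)⁴/32 = 6.27×10^-10 m⁴.
θ = (T/G)·Σ L_i/J_i = (2.490/76.1×10⁹)·(0.118/8.39×10^-9 + 0.106/5.15×10^-10 + 0.538/6.94×10^-8 + 0.0644/6.27×10^-10) = 0.01081 rad.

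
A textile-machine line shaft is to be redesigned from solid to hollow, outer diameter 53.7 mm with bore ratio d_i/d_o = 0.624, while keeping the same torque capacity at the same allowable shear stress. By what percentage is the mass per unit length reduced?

Equal τ_max and T ⇒ the solid shaft needs d_s³ = d_o³(1−k⁴), so d_s = 53.7·(1−0.624⁴)^(1/3) = 50.84 mm.
Area ratio A_h/A_s = d_o²(1−k²)/d_s² = (1−k²)/(1−k⁴)^(2/3) = 0.6814.
Mass saving = 1 − 0.6814 = 31.9 %.

31.9 %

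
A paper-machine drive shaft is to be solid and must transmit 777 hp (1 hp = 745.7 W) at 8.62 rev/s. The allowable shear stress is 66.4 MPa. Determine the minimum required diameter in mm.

ω = 2π·8.62 = 54.16 rad/s, so T = P/ω = 777×745.7 / 54.16 = 10700 N·m.
For a solid shaft τ_max = 16T/(πd³), so d = (16T/(π τ_allow))^(1/3) = (16·10700/(π·6.64×10^7))^(1/3) = 0.09362 m.

93.6 mm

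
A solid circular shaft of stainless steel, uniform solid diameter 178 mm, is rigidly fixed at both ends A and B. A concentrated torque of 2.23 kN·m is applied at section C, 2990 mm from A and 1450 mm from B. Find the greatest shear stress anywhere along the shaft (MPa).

1.36 MPa

With uniform GJ and both ends fixed, compatibility θ_AC = θ_CB gives T_A·a = T_B·b, together with T_A + T_B = T₀.
T_A = T₀·b/(a+b) = 2230·1450/4440 = 728.3 N·m; T_B = 1502 N·m.
τ in each portion: τ_AC = 6.58×10^5 Pa, τ_CB = 1.36×10^6 Pa; maximum is in CB.
τ_max = T_CB·r/J = 1502·0.0890/9.86×10^-5 = 1.356×10^6 Pa.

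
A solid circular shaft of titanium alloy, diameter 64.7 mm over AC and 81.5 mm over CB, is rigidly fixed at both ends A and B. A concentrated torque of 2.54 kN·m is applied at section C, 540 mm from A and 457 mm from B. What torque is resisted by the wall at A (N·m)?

639 N·m

Compatibility: T_A·a/J_AC = T_B·b/J_CB with T_A + T_B = T₀.
J_AC = 1.72×10^-6 m⁴, J_CB = 4.33×10^-6 m⁴, so T_A = T₀·(J_AC/a)/((J_AC/a)+(J_CB/b)) = 639.0 N·m, T_B = 1901 N·m.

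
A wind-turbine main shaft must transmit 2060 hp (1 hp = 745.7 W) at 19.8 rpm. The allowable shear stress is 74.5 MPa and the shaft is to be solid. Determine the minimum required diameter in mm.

370 mm

ω = 2π·19.8/60 = 2.073 rad/s, so T = P/ω = 2060×745.7 / 2.073 = 740900 N·m.
For a solid shaft τ_max = 16T/(πd³), so d = (16T/(π τ_allow))^(1/3) = (16·740900/(π·7.45×10^7))^(1/3) = 0.3700 m.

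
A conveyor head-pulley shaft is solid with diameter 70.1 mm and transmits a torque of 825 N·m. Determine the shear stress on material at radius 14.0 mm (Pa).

J = πd⁴/32 = π(0.0701)⁴/32 = 2.371×10^-6 m⁴.
Shear stress varies linearly with radius: τ = T·r/J = 825.0 × 0.0140 / 2.371×10^-6 = 4.872×10^6 Pa.

4.87e6 Pa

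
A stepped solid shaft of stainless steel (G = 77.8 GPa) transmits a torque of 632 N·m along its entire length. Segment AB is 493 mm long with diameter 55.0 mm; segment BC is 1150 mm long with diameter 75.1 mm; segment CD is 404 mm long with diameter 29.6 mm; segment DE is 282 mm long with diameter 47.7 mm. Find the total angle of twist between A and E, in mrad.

55.5 mrad

J_AB = π(0.0550)⁴/32 = 8.98×10^-7 m⁴; J_BC = π(0.0751)⁴/32 = 3.12×10^-6 m⁴; J_CD = π(0.0296)⁴/32 = 7.54×10^-8 m⁴; J_DE = π(0.0477)⁴/32 = 5.08×10^-7 m⁴.
θ = (T/G)·Σ L_i/J_i = (632.0/77.8×10⁹)·(0.493/8.98×10^-7 + 1.15/3.12×10^-6 + 0.404/7.54×10^-8 + 0.282/5.08×10^-7) = 0.05550 rad.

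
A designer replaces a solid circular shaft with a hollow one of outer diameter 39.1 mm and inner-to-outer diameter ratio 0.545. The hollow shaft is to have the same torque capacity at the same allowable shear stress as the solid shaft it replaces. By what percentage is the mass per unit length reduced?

25.2 %

Equal τ_max and T ⇒ the solid shaft needs d_s³ = d_o³(1−k⁴), so d_s = 39.1·(1−0.545⁴)^(1/3) = 37.91 mm.
Area ratio A_h/A_s = d_o²(1−k²)/d_s² = (1−k²)/(1−k⁴)^(2/3) = 0.7476.
Mass saving = 1 − 0.7476 = 25.2 %.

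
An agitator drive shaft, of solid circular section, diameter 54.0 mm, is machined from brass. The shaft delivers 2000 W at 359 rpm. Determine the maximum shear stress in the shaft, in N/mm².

ω = 2π·359/60 = 37.59 rad/s, so T = P/ω = 2000 / 37.59 = 53.20 N·m.
J = πd⁴/32 = π(0.0540)⁴/32 = 8.348×10^-7 m⁴.
τ_max = T·r/J = 53.20 × 0.0270 / 8.348×10^-7 = 1.721×10^6 Pa.

1.72 N/mm²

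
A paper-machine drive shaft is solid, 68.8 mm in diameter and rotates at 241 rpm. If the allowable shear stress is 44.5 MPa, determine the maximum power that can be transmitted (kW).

J = πd⁴/32 = π(0.0688)⁴/32 = 2.200×10^-6 m⁴.
T_max = τ_allow·J/r = 4.45×10^7 × 2.200×10^-6 / 0.0344 = 2845 N·m.
ω = 2π·241/60 = 25.24 rad/s, so P_max = T_max·ω = 7.181×10^4 W.

71.8 kW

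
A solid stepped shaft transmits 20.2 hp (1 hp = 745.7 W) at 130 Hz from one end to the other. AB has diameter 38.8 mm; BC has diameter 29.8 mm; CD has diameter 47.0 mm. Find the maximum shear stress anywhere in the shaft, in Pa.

ω = 2π·130 = 816.8 rad/s, so T = P/ω = 20.2×745.7 / 816.8 = 18.44 N·m.
Under the same torque, τ_max = 16T/(πd³) is largest where d is smallest — segment BC (d = 29.8 mm).
τ_max = 16·18.44/(π·(0.0298)³) = 3.549×10^6 Pa.

3.55e6 Pa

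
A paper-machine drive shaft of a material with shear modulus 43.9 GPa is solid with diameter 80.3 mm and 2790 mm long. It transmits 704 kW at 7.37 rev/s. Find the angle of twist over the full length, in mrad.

237 mrad

ω = 2π·7.37 = 46.31 rad/s, so T = P/ω = 704×10³ / 46.31 = 15200 N·m.
J = πd⁴/32 = π(0.0803)⁴/32 = 4.082×10^-6 m⁴.
θ = T·L/(G·J) = 15200 × 2.79 / (43.9×10⁹ × 4.082×10^-6) = 0.2367 rad.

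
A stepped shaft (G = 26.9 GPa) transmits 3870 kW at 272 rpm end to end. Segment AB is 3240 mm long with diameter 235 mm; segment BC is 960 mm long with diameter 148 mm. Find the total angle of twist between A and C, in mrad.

ω = 2π·272/60 = 28.48 rad/s, so T = P/ω = 3870×10³ / 28.48 = 135900 N·m.
J_AB = π(0.235)⁴/32 = 2.99×10^-4 m⁴; J_BC = π(0.148)⁴/32 = 4.71×10^-5 m⁴.
θ = (T/G)·Σ L_i/J_i = (135900/26.9×10⁹)·(3.24/2.99×10^-4 + 0.960/4.71×10^-5) = 0.1576 rad.

158 mrad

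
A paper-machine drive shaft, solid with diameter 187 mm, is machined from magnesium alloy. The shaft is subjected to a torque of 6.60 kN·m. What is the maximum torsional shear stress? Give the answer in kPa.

5140 kPa

J = πd⁴/32 = π(0.187)⁴/32 = 1.201×10^-4 m⁴.
τ_max = T·r/J = 6600 × 0.0935 / 1.201×10^-4 = 5.140×10^6 Pa.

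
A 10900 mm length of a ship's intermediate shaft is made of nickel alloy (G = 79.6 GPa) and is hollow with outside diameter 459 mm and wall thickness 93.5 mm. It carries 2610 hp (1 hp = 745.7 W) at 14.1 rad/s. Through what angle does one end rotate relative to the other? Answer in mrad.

4.95 mrad

ω = 14.1 rad/s, so T = P/ω = 2610×745.7 / 14.10 = 138000 N·m.
J = π(d_o⁴ − d_i⁴)/32 = π(0.459⁴ − 0.272⁴)/32 = 3.820×10^-3 m⁴.
θ = T·L/(G·J) = 138000 × 10.9 / (79.6×10⁹ × 3.820×10^-3) = 4.948×10^-3 rad.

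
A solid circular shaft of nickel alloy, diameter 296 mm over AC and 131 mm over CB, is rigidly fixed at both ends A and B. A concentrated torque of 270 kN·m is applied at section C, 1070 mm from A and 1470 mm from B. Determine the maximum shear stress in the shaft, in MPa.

51.6 MPa

Compatibility: T_A·a/J_AC = T_B·b/J_CB with T_A + T_B = T₀.
J_AC = 7.54×10^-4 m⁴, J_CB = 2.89×10^-5 m⁴, so T_A = T₀·(J_AC/a)/((J_AC/a)+(J_CB/b)) = 262700 N·m, T_B = 7335 N·m.
τ in each portion: τ_AC = 5.16×10^7 Pa, τ_CB = 1.66×10^7 Pa; maximum is in AC.
τ_max = T_AC·r/J = 262700·0.148/7.54×10^-4 = 5.158×10^7 Pa.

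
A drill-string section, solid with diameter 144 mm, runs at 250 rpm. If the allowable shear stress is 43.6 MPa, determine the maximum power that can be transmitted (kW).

669 kW

J = πd⁴/32 = π(0.144)⁴/32 = 4.221×10^-5 m⁴.
T_max = τ_allow·J/r = 4.36×10^7 × 4.221×10^-5 / 0.0720 = 25560 N·m.
ω = 2π·250/60 = 26.18 rad/s, so P_max = T_max·ω = 6.692×10^5 W.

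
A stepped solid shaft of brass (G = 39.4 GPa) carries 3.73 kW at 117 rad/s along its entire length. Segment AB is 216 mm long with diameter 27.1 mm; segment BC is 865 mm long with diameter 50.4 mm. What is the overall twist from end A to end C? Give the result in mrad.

4.41 mrad

ω = 117 rad/s, so T = P/ω = 3.73×10³ / 117.0 = 31.88 N·m.
J_AB = π(0.0271)⁴/32 = 5.30×10^-8 m⁴; J_BC = π(0.0504)⁴/32 = 6.33×10^-7 m⁴.
θ = (T/G)·Σ L_i/J_i = (31.88/39.4×10⁹)·(0.216/5.30×10^-8 + 0.865/6.33×10^-7) = 4.406×10^-3 rad.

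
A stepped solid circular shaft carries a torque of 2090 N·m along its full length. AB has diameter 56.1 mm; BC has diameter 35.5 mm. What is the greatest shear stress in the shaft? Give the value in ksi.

Under the same torque, τ_max = 16T/(πd³) is largest where d is smallest — segment BC (d = 35.5 mm).
τ_max = 16·2090/(π·(0.0355)³) = 2.379×10^8 Pa.

34.5 ksi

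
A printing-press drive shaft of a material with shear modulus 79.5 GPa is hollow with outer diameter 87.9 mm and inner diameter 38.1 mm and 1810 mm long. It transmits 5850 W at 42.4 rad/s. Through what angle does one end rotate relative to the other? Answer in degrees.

0.0318°

ω = 42.4 rad/s, so T = P/ω = 5850 / 42.40 = 138.0 N·m.
J = π(d_o⁴ − d_i⁴)/32 = π(0.0879⁴ − 0.0381⁴)/32 = 5.654×10^-6 m⁴.
θ = T·L/(G·J) = 138.0 × 1.81 / (79.5×10⁹ × 5.654×10^-6) = 5.556×10^-4 rad.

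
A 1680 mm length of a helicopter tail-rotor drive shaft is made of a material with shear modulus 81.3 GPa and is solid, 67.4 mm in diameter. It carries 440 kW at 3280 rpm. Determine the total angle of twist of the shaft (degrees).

0.749°

ω = 2π·3280/60 = 343.5 rad/s, so T = P/ω = 440×10³ / 343.5 = 1281 N·m.
J = πd⁴/32 = π(0.0674)⁴/32 = 2.026×10^-6 m⁴.
θ = T·L/(G·J) = 1281 × 1.68 / (81.3×10⁹ × 2.026×10^-6) = 0.01307 rad.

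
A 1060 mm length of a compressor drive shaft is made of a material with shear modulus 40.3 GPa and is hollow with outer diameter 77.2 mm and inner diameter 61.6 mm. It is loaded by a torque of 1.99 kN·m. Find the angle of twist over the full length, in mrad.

J = π(d_o⁴ − d_i⁴)/32 = π(0.0772⁴ − 0.0616⁴)/32 = 2.074×10^-6 m⁴.
θ = T·L/(G·J) = 1990 × 1.06 / (40.3×10⁹ × 2.074×10^-6) = 0.02524 rad.

25.2 mrad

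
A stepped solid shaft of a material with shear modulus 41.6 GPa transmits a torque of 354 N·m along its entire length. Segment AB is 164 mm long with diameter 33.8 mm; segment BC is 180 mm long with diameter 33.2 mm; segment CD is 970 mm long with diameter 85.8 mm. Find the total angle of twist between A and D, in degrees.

J_AB = π(0.0338)⁴/32 = 1.28×10^-7 m⁴; J_BC = π(0.0332)⁴/32 = 1.19×10^-7 m⁴; J_CD = π(0.0858)⁴/32 = 5.32×10^-6 m⁴.
θ = (T/G)·Σ L_i/J_i = (354.0/41.6×10⁹)·(0.164/1.28×10^-7 + 0.180/1.19×10^-7 + 0.970/5.32×10^-6) = 0.02528 rad.

1.45°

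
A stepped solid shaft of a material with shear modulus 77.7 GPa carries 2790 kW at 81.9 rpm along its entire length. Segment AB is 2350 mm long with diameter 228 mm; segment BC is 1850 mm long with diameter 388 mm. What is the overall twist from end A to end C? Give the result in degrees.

2.32°

ω = 2π·81.9/60 = 8.577 rad/s, so T = P/ω = 2790×10³ / 8.577 = 325300 N·m.
J_AB = π(0.228)⁴/32 = 2.65×10^-4 m⁴; J_BC = π(0.388)⁴/32 = 2.22×10^-3 m⁴.
θ = (T/G)·Σ L_i/J_i = (325300/77.7×10⁹)·(2.35/2.65×10^-4 + 1.85/2.22×10^-3) = 0.04057 rad.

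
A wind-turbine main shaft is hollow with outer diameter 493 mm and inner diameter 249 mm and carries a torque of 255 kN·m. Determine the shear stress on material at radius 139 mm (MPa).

J = π(d_o⁴ − d_i⁴)/32 = π(0.493⁴ − 0.249⁴)/32 = 5.422×10^-3 m⁴.
Shear stress varies linearly with radius: τ = T·r/J = 255000 × 0.139 / 5.422×10^-3 = 6.537×10^6 Pa.

6.54 MPa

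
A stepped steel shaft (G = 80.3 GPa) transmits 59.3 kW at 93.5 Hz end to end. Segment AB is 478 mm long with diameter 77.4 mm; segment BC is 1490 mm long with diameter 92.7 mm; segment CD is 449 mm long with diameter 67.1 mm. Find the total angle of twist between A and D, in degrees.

0.0408°

ω = 2π·93.5 = 587.5 rad/s, so T = P/ω = 59.3×10³ / 587.5 = 100.9 N·m.
J_AB = π(0.0774)⁴/32 = 3.52×10^-6 m⁴; J_BC = π(0.0927)⁴/32 = 7.25×10^-6 m⁴; J_CD = π(0.0671)⁴/32 = 1.99×10^-6 m⁴.
θ = (T/G)·Σ L_i/J_i = (100.9/80.3×10⁹)·(0.478/3.52×10^-6 + 1.49/7.25×10^-6 + 0.449/1.99×10^-6) = 7.125×10^-4 rad.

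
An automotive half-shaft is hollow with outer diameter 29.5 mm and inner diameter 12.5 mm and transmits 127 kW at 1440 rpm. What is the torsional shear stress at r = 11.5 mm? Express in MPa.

ω = 2π·1440/60 = 150.8 rad/s, so T = P/ω = 127×10³ / 150.8 = 842.2 N·m.
J = π(d_o⁴ − d_i⁴)/32 = π(0.0295⁴ − 0.0125⁴)/32 = 7.195×10^-8 m⁴.
Shear stress varies linearly with radius: τ = T·r/J = 842.2 × 0.0115 / 7.195×10^-8 = 1.346×10^8 Pa.

135 MPa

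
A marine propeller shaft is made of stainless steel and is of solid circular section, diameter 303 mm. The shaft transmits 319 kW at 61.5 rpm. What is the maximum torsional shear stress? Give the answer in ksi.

1.32 ksi

ω = 2π·61.5/60 = 6.440 rad/s, so T = P/ω = 319×10³ / 6.440 = 49530 N·m.
J = πd⁴/32 = π(0.303)⁴/32 = 8.275×10^-4 m⁴.
τ_max = T·r/J = 49530 × 0.151 / 8.275×10^-4 = 9.068×10^6 Pa.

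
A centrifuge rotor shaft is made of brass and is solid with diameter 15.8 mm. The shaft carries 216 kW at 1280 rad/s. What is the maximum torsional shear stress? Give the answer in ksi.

ω = 1280 rad/s, so T = P/ω = 216×10³ / 1280 = 168.8 N·m.
J = πd⁴/32 = π(0.0158)⁴/32 = 6.118×10^-9 m⁴.
τ_max = T·r/J = 168.8 × 0.00790 / 6.118×10^-9 = 2.179×10^8 Pa.

31.6 ksi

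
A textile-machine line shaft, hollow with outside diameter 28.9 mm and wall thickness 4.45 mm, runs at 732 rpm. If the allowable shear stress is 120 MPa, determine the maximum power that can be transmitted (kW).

J = π(d_o⁴ − d_i⁴)/32 = π(0.0289⁴ − 0.0200⁴)/32 = 5.278×10^-8 m⁴.
T_max = τ_allow·J/r = 1.20×10^8 × 5.278×10^-8 / 0.0144 = 438.3 N·m.
ω = 2π·732/60 = 76.65 rad/s, so P_max = T_max·ω = 3.360×10^4 W.

33.6 kW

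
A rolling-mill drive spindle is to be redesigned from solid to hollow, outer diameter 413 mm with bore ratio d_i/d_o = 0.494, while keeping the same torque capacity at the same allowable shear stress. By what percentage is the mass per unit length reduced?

Equal τ_max and T ⇒ the solid shaft needs d_s³ = d_o³(1−k⁴), so d_s = 413·(1−0.494⁴)^(1/3) = 404.6 mm.
Area ratio A_h/A_s = d_o²(1−k²)/d_s² = (1−k²)/(1−k⁴)^(2/3) = 0.7876.
Mass saving = 1 − 0.7876 = 21.2 %.

21.2 %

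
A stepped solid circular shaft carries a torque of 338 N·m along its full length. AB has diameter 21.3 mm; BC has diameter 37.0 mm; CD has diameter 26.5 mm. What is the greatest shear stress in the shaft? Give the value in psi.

Under the same torque, τ_max = 16T/(πd³) is largest where d is smallest — segment AB (d = 21.3 mm).
τ_max = 16·338.0/(π·(0.0213)³) = 1.781×10^8 Pa.

25800 psi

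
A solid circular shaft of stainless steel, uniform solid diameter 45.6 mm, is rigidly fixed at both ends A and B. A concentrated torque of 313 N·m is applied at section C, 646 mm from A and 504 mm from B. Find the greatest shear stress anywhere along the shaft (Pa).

9.44e6 Pa

With uniform GJ and both ends fixed, compatibility θ_AC = θ_CB gives T_A·a = T_B·b, together with T_A + T_B = T₀.
T_A = T₀·b/(a+b) = 313.0·504/1150 = 137.2 N·m; T_B = 175.8 N·m.
τ in each portion: τ_AC = 7.37×10^6 Pa, τ_CB = 9.44×10^6 Pa; maximum is in CB.
τ_max = T_CB·r/J = 175.8·0.0228/4.24×10^-7 = 9.444×10^6 Pa.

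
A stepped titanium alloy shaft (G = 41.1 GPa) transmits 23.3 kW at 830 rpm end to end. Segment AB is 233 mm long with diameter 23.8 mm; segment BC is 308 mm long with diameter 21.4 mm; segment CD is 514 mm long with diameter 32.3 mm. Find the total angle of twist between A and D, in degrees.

ω = 2π·830/60 = 86.92 rad/s, so T = P/ω = 23.3×10³ / 86.92 = 268.1 N·m.
J_AB = π(0.0238)⁴/32 = 3.15×10^-8 m⁴; J_BC = π(0.0214)⁴/32 = 2.06×10^-8 m⁴; J_CD = π(0.0323)⁴/32 = 1.07×10^-7 m⁴.
θ = (T/G)·Σ L_i/J_i = (268.1/41.1×10⁹)·(0.233/3.15×10^-8 + 0.308/2.06×10^-8 + 0.514/1.07×10^-7) = 0.1772 rad.

10.2°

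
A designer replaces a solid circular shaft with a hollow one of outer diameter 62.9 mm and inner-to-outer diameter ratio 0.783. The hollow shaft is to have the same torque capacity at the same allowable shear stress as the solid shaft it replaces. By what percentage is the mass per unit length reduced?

47.0 %

Equal τ_max and T ⇒ the solid shaft needs d_s³ = d_o³(1−k⁴), so d_s = 62.9·(1−0.783⁴)^(1/3) = 53.75 mm.
Area ratio A_h/A_s = d_o²(1−k²)/d_s² = (1−k²)/(1−k⁴)^(2/3) = 0.5298.
Mass saving = 1 − 0.5298 = 47.0 %.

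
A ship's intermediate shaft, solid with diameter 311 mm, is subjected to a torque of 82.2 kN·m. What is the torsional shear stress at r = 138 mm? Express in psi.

1790 psi

J = πd⁴/32 = π(0.311)⁴/32 = 9.184×10^-4 m⁴.
Shear stress varies linearly with radius: τ = T·r/J = 82200 × 0.138 / 9.184×10^-4 = 1.235×10^7 Pa.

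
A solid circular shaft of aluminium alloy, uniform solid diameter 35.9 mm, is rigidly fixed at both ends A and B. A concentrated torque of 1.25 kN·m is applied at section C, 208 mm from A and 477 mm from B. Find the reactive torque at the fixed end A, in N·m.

870 N·m

With uniform GJ and both ends fixed, compatibility θ_AC = θ_CB gives T_A·a = T_B·b, together with T_A + T_B = T₀.
T_A = T₀·b/(a+b) = 1250·477/685.0 = 870.4 N·m; T_B = 379.6 N·m.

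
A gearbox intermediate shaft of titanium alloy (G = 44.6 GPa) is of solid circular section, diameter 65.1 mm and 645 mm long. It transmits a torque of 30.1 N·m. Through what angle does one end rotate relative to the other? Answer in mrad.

0.247 mrad

J = πd⁴/32 = π(0.0651)⁴/32 = 1.763×10^-6 m⁴.
θ = T·L/(G·J) = 30.10 × 0.645 / (44.6×10⁹ × 1.763×10^-6) = 2.469×10^-4 rad.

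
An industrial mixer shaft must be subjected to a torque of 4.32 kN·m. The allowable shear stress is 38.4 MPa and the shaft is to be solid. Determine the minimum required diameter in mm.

For a solid shaft τ_max = 16T/(πd³), so d = (16T/(π τ_allow))^(1/3) = (16·4320/(π·3.84×10^7))^(1/3) = 0.08306 m.

83.1 mm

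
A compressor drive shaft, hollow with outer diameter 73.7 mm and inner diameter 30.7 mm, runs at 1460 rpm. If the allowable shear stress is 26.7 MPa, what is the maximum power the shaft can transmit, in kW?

311 kW

J = π(d_o⁴ − d_i⁴)/32 = π(0.0737⁴ − 0.0307⁴)/32 = 2.809×10^-6 m⁴.
T_max = τ_allow·J/r = 2.67×10^7 × 2.809×10^-6 / 0.0369 = 2035 N·m.
ω = 2π·1460/60 = 152.9 rad/s, so P_max = T_max·ω = 3.112×10^5 W.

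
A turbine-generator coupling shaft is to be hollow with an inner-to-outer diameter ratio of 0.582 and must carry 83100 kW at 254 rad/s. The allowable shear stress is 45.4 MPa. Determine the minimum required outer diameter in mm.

346 mm

ω = 254 rad/s, so T = P/ω = 83100×10³ / 254.0 = 327200 N·m.
For a hollow shaft with d_i/d_o = 0.582: τ_max = 16T/(π d_o³ (1−k⁴)), so d_o = [16T/(π τ_allow (1−k⁴))]^(1/3) = [16·327200/(π·4.54×10^7·0.8853)]^(1/3) = 0.3461 m.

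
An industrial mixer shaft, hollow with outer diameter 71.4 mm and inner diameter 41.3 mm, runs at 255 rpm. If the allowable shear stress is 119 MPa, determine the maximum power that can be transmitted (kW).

J = π(d_o⁴ − d_i⁴)/32 = π(0.0714⁴ − 0.0413⁴)/32 = 2.266×10^-6 m⁴.
T_max = τ_allow·J/r = 1.19×10^8 × 2.266×10^-6 / 0.0357 = 7553 N·m.
ω = 2π·255/60 = 26.70 rad/s, so P_max = T_max·ω = 2.017×10^5 W.

202 kW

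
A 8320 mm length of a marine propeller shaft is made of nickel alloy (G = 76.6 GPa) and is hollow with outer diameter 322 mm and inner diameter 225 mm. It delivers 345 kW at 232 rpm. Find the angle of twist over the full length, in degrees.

ω = 2π·232/60 = 24.29 rad/s, so T = P/ω = 345×10³ / 24.29 = 14200 N·m.
J = π(d_o⁴ − d_i⁴)/32 = π(0.322⁴ − 0.225⁴)/32 = 8.038×10^-4 m⁴.
θ = T·L/(G·J) = 14200 × 8.32 / (76.6×10⁹ × 8.038×10^-4) = 1.919×10^-3 rad.

0.110°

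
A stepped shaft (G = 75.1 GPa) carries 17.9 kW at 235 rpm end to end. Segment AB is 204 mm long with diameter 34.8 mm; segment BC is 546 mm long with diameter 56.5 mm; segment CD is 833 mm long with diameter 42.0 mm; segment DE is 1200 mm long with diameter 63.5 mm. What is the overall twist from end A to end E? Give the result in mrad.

52.7 mrad

ω = 2π·235/60 = 24.61 rad/s, so T = P/ω = 17.9×10³ / 24.61 = 727.4 N·m.
J_AB = π(0.0348)⁴/32 = 1.44×10^-7 m⁴; J_BC = π(0.0565)⁴/32 = 1.00×10^-6 m⁴; J_CD = π(0.0420)⁴/32 = 3.05×10^-7 m⁴; J_DE = π(0.0635)⁴/32 = 1.60×10^-6 m⁴.
θ = (T/G)·Σ L_i/J_i = (727.4/75.1×10⁹)·(0.204/1.44×10^-7 + 0.546/1.00×10^-6 + 0.833/3.05×10^-7 + 1.20/1.60×10^-6) = 0.05270 rad.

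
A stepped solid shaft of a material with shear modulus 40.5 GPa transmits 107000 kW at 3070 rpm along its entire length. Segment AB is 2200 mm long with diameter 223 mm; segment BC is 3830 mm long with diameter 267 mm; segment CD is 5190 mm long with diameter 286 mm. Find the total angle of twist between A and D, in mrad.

202 mrad

ω = 2π·3070/60 = 321.5 rad/s, so T = P/ω = 107000×10³ / 321.5 = 332800 N·m.
J_AB = π(0.223)⁴/32 = 2.43×10^-4 m⁴; J_BC = π(0.267)⁴/32 = 4.99×10^-4 m⁴; J_CD = π(0.286)⁴/32 = 6.57×10^-4 m⁴.
θ = (T/G)·Σ L_i/J_i = (332800/40.5×10⁹)·(2.20/2.43×10^-4 + 3.83/4.99×10^-4 + 5.19/6.57×10^-4) = 0.2025 rad.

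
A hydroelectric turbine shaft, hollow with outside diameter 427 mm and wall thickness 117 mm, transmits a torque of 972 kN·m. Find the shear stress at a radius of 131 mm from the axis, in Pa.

J = π(d_o⁴ − d_i⁴)/32 = π(0.427⁴ − 0.193⁴)/32 = 3.127×10^-3 m⁴.
Shear stress varies linearly with radius: τ = T·r/J = 972000 × 0.131 / 3.127×10^-3 = 4.071×10^7 Pa.

4.07e7 Pa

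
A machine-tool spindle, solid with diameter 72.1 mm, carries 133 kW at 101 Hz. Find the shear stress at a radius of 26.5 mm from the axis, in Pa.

2.09e6 Pa

ω = 2π·101 = 634.6 rad/s, so T = P/ω = 133×10³ / 634.6 = 209.6 N·m.
J = πd⁴/32 = π(0.0721)⁴/32 = 2.653×10^-6 m⁴.
Shear stress varies linearly with radius: τ = T·r/J = 209.6 × 0.0265 / 2.653×10^-6 = 2.093×10^6 Pa.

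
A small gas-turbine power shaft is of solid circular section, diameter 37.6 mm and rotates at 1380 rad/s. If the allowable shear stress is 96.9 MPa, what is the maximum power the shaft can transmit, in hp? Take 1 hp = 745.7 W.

J = πd⁴/32 = π(0.0376)⁴/32 = 1.962×10^-7 m⁴.
T_max = τ_allow·J/r = 9.69×10^7 × 1.962×10^-7 / 0.0188 = 1011 N·m.
ω = 1380 rad/s, so P_max = T_max·ω = 1.396×10^6 W.

1870 hp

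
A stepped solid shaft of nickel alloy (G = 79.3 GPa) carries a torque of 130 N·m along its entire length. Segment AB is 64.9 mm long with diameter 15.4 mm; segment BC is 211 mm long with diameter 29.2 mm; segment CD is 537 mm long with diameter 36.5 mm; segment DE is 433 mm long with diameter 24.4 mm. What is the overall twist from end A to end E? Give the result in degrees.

J_AB = π(0.0154)⁴/32 = 5.52×10^-9 m⁴; J_BC = π(0.0292)⁴/32 = 7.14×10^-8 m⁴; J_CD = π(0.0365)⁴/32 = 1.74×10^-7 m⁴; J_DE = π(0.0244)⁴/32 = 3.48×10^-8 m⁴.
θ = (T/G)·Σ L_i/J_i = (130.0/79.3×10⁹)·(0.0649/5.52×10^-9 + 0.211/7.14×10^-8 + 0.537/1.74×10^-7 + 0.433/3.48×10^-8) = 0.04956 rad.

2.84°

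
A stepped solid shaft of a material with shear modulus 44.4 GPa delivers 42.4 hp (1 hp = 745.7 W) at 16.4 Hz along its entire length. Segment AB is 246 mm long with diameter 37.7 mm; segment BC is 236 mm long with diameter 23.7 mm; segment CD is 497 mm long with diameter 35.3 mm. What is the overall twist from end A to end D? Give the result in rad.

ω = 2π·16.4 = 103.0 rad/s, so T = P/ω = 42.4×745.7 / 103.0 = 306.8 N·m.
J_AB = π(0.0377)⁴/32 = 1.98×10^-7 m⁴; J_BC = π(0.0237)⁴/32 = 3.10×10^-8 m⁴; J_CD = π(0.0353)⁴/32 = 1.52×10^-7 m⁴.
θ = (T/G)·Σ L_i/J_i = (306.8/44.4×10⁹)·(0.246/1.98×10^-7 + 0.236/3.10×10^-8 + 0.497/1.52×10^-7) = 0.08376 rad.

0.0838 rad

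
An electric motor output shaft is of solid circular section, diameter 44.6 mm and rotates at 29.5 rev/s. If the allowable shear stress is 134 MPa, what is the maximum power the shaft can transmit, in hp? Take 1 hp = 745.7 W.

J = πd⁴/32 = π(0.0446)⁴/32 = 3.885×10^-7 m⁴.
T_max = τ_allow·J/r = 1.34×10^8 × 3.885×10^-7 / 0.0223 = 2334 N·m.
ω = 2π·29.5 = 185.4 rad/s, so P_max = T_max·ω = 4.327×10^5 W.

580 hp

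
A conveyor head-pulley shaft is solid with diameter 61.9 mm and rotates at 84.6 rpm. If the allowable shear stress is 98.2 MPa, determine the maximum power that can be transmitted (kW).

40.5 kW

J = πd⁴/32 = π(0.0619)⁴/32 = 1.441×10^-6 m⁴.
T_max = τ_allow·J/r = 9.82×10^7 × 1.441×10^-6 / 0.0309 = 4573 N·m.
ω = 2π·84.6/60 = 8.859 rad/s, so P_max = T_max·ω = 4.051×10^4 W.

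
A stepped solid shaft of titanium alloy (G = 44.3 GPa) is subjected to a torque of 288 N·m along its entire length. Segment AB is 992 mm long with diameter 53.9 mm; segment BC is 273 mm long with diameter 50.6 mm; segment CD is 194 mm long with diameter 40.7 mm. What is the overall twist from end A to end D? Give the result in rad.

J_AB = π(0.0539)⁴/32 = 8.29×10^-7 m⁴; J_BC = π(0.0506)⁴/32 = 6.44×10^-7 m⁴; J_CD = π(0.0407)⁴/32 = 2.69×10^-7 m⁴.
θ = (T/G)·Σ L_i/J_i = (288.0/44.3×10⁹)·(0.992/8.29×10^-7 + 0.273/6.44×10^-7 + 0.194/2.69×10^-7) = 0.01522 rad.

0.0152 rad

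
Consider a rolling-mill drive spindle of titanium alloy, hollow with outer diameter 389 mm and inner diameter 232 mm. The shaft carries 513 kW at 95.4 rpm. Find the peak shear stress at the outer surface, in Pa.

ω = 2π·95.4/60 = 9.990 rad/s, so T = P/ω = 513×10³ / 9.990 = 51350 N·m.
J = π(d_o⁴ − d_i⁴)/32 = π(0.389⁴ − 0.232⁴)/32 = 1.964×10^-3 m⁴.
τ_max = T·r/J = 51350 × 0.195 / 1.964×10^-3 = 5.086×10^6 Pa.

5.09e6 Pa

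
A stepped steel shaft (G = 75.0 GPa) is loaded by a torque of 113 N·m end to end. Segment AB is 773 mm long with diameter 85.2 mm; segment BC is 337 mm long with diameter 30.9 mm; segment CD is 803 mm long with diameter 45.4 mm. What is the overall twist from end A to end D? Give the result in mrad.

J_AB = π(0.0852)⁴/32 = 5.17×10^-6 m⁴; J_BC = π(0.0309)⁴/32 = 8.95×10^-8 m⁴; J_CD = π(0.0454)⁴/32 = 4.17×10^-7 m⁴.
θ = (T/G)·Σ L_i/J_i = (113.0/75.0×10⁹)·(0.773/5.17×10^-6 + 0.337/8.95×10^-8 + 0.803/4.17×10^-7) = 8.799×10^-3 rad.

8.80 mrad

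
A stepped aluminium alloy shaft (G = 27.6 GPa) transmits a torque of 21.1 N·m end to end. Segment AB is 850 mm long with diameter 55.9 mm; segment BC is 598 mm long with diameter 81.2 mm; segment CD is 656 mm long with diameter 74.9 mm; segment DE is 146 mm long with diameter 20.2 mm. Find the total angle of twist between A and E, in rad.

0.00778 rad

J_AB = π(0.0559)⁴/32 = 9.59×10^-7 m⁴; J_BC = π(0.0812)⁴/32 = 4.27×10^-6 m⁴; J_CD = π(0.0749)⁴/32 = 3.09×10^-6 m⁴; J_DE = π(0.0202)⁴/32 = 1.63×10^-8 m⁴.
θ = (T/G)·Σ L_i/J_i = (21.10/27.6×10⁹)·(0.850/9.59×10^-7 + 0.598/4.27×10^-6 + 0.656/3.09×10^-6 + 0.146/1.63×10^-8) = 7.776×10^-3 rad.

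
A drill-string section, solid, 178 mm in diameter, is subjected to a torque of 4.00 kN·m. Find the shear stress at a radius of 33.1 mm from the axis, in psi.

195 psi

J = πd⁴/32 = π(0.178)⁴/32 = 9.856×10^-5 m⁴.
Shear stress varies linearly with radius: τ = T·r/J = 4000 × 0.0331 / 9.856×10^-5 = 1.343×10^6 Pa.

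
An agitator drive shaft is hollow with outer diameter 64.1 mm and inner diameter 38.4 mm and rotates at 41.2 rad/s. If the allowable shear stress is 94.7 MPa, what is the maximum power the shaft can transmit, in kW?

176 kW

J = π(d_o⁴ − d_i⁴)/32 = π(0.0641⁴ − 0.0384⁴)/32 = 1.444×10^-6 m⁴.
T_max = τ_allow·J/r = 9.47×10^7 × 1.444×10^-6 / 0.0320 = 4267 N·m.
ω = 41.2 rad/s, so P_max = T_max·ω = 1.758×10^5 W.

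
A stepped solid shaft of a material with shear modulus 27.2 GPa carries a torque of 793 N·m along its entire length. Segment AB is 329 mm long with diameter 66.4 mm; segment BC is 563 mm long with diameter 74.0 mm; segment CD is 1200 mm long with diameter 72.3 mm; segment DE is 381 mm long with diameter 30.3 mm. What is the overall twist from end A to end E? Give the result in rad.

J_AB = π(0.0664)⁴/32 = 1.91×10^-6 m⁴; J_BC = π(0.0740)⁴/32 = 2.94×10^-6 m⁴; J_CD = π(0.0723)⁴/32 = 2.68×10^-6 m⁴; J_DE = π(0.0303)⁴/32 = 8.28×10^-8 m⁴.
θ = (T/G)·Σ L_i/J_i = (793.0/27.2×10⁹)·(0.329/1.91×10^-6 + 0.563/2.94×10^-6 + 1.20/2.68×10^-6 + 0.381/8.28×10^-8) = 0.1579 rad.

0.158 rad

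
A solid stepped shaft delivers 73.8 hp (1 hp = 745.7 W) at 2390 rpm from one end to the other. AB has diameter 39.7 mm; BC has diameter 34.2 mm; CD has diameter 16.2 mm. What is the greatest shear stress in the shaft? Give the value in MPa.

ω = 2π·2390/60 = 250.3 rad/s, so T = P/ω = 73.8×745.7 / 250.3 = 219.9 N·m.
Under the same torque, τ_max = 16T/(πd³) is largest where d is smallest — segment CD (d = 16.2 mm).
τ_max = 16·219.9/(π·(0.0162)³) = 2.634×10^8 Pa.

263 MPa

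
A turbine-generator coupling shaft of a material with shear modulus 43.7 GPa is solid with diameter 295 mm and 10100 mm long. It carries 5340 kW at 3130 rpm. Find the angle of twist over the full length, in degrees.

0.290°

ω = 2π·3130/60 = 327.8 rad/s, so T = P/ω = 5340×10³ / 327.8 = 16290 N·m.
J = πd⁴/32 = π(0.295)⁴/32 = 7.435×10^-4 m⁴.
θ = T·L/(G·J) = 16290 × 10.1 / (43.7×10⁹ × 7.435×10^-4) = 5.064×10^-3 rad.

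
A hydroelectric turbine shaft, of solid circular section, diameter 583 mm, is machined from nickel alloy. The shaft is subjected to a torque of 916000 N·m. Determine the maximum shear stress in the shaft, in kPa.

J = πd⁴/32 = π(0.583)⁴/32 = 0.01134 m⁴.
τ_max = T·r/J = 916000 × 0.291 / 0.01134 = 2.354×10^7 Pa.

23500 kPa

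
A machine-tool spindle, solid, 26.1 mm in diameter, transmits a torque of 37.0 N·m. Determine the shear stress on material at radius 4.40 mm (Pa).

J = πd⁴/32 = π(0.0261)⁴/32 = 4.556×10^-8 m⁴.
Shear stress varies linearly with radius: τ = T·r/J = 37.00 × 0.00440 / 4.556×10^-8 = 3.573×10^6 Pa.

3.57e6 Pa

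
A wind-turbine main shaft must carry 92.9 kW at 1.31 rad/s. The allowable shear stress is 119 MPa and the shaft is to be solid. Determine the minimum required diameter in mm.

ω = 1.31 rad/s, so T = P/ω = 92.9×10³ / 1.310 = 70920 N·m.
For a solid shaft τ_max = 16T/(πd³), so d = (16T/(π τ_allow))^(1/3) = (16·70920/(π·1.19×10^8))^(1/3) = 0.1448 m.

145 mm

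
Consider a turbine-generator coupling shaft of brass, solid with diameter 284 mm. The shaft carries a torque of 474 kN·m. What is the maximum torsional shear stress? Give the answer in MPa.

J = πd⁴/32 = π(0.284)⁴/32 = 6.387×10^-4 m⁴.
τ_max = T·r/J = 474000 × 0.142 / 6.387×10^-4 = 1.054×10^8 Pa.

105 MPa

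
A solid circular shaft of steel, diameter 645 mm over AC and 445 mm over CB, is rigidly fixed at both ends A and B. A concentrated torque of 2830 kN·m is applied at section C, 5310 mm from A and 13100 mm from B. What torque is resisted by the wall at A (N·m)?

Compatibility: T_A·a/J_AC = T_B·b/J_CB with T_A + T_B = T₀.
J_AC = 0.0170 m⁴, J_CB = 3.85×10^-3 m⁴, so T_A = T₀·(J_AC/a)/((J_AC/a)+(J_CB/b)) = 2.592e6 N·m, T_B = 238000 N·m.

2.59e6 N·m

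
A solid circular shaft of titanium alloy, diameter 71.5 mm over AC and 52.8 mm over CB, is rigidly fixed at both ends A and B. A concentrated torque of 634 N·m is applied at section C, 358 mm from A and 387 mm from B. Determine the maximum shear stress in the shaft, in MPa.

Compatibility: T_A·a/J_AC = T_B·b/J_CB with T_A + T_B = T₀.
J_AC = 2.57×10^-6 m⁴, J_CB = 7.63×10^-7 m⁴, so T_A = T₀·(J_AC/a)/((J_AC/a)+(J_CB/b)) = 497.2 N·m, T_B = 136.8 N·m.
τ in each portion: τ_AC = 6.93×10^6 Pa, τ_CB = 4.73×10^6 Pa; maximum is in AC.
τ_max = T_AC·r/J = 497.2·0.0357/2.57×10^-6 = 6.928×10^6 Pa.

6.93 MPa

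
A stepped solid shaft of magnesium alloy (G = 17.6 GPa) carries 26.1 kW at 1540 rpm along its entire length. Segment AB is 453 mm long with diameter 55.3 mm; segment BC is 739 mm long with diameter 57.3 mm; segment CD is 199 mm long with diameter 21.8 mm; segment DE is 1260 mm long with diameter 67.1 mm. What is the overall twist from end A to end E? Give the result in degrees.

5.69°

ω = 2π·1540/60 = 161.3 rad/s, so T = P/ω = 26.1×10³ / 161.3 = 161.8 N·m.
J_AB = π(0.0553)⁴/32 = 9.18×10^-7 m⁴; J_BC = π(0.0573)⁴/32 = 1.06×10^-6 m⁴; J_CD = π(0.0218)⁴/32 = 2.22×10^-8 m⁴; J_DE = π(0.0671)⁴/32 = 1.99×10^-6 m⁴.
θ = (T/G)·Σ L_i/J_i = (161.8/17.6×10⁹)·(0.453/9.18×10^-7 + 0.739/1.06×10^-6 + 0.199/2.22×10^-8 + 1.26/1.99×10^-6) = 0.09931 rad.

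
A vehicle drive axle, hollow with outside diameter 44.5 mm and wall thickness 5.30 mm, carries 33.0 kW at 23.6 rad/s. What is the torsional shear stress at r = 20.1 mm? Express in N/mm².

110 N/mm²

ω = 23.6 rad/s, so T = P/ω = 33.0×10³ / 23.60 = 1398 N·m.
J = π(d_o⁴ − d_i⁴)/32 = π(0.0445⁴ − 0.0339⁴)/32 = 2.553×10^-7 m⁴.
Shear stress varies linearly with radius: τ = T·r/J = 1398 × 0.0201 / 2.553×10^-7 = 1.101×10^8 Pa.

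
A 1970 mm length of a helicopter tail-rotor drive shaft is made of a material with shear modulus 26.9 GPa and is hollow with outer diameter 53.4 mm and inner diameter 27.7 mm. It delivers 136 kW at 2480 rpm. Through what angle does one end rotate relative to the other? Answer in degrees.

2.97°

ω = 2π·2480/60 = 259.7 rad/s, so T = P/ω = 136×10³ / 259.7 = 523.7 N·m.
J = π(d_o⁴ − d_i⁴)/32 = π(0.0534⁴ − 0.0277⁴)/32 = 7.405×10^-7 m⁴.
θ = T·L/(G·J) = 523.7 × 1.97 / (26.9×10⁹ × 7.405×10^-7) = 0.05179 rad.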